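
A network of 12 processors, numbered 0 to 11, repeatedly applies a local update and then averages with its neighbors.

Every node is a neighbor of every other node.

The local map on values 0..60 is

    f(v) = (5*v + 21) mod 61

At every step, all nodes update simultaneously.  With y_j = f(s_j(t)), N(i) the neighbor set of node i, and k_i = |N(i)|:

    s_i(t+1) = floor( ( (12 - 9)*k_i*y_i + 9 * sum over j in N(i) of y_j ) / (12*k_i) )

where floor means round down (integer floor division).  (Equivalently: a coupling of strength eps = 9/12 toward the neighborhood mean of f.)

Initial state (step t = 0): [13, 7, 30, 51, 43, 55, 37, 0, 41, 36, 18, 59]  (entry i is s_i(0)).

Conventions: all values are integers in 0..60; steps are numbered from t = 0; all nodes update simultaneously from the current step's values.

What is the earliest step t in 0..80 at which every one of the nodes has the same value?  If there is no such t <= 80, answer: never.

Answer: never
Key observation: The state at step 38 reappears at step 45 — the system is in a cycle of period 7 from step 38 on.  No step 0..45 is synchronized, and the cycle repeats forever, so no step up to 80 (or ever) has all nodes equal.

Derivation:
t=0: [13, 7, 30, 51, 43, 55, 37, 0, 41, 36, 18, 59]  (not all equal)
t=1: [34, 39, 38, 35, 39, 38, 33, 33, 37, 32, 38, 31]  (not all equal)
t=2: [22, 27, 26, 23, 27, 26, 21, 21, 25, 32, 26, 31]  (not all equal)
t=3: [23, 28, 27, 24, 28, 27, 22, 22, 26, 32, 27, 31]  (not all equal)
t=4: [27, 32, 31, 28, 32, 31, 27, 27, 30, 36, 31, 35]  (not all equal)
t=5: [40, 44, 43, 41, 44, 43, 40, 40, 43, 37, 43, 36]  (not all equal)
t=6: [42, 46, 45, 43, 46, 45, 42, 42, 45, 40, 45, 39]  (not all equal)
t=7: [28, 21, 20, 29, 21, 20, 28, 28, 20, 26, 20, 25]  (not all equal)
t=8: [38, 32, 42, 39, 32, 42, 38, 38, 42, 36, 42, 35]  (not all equal)
t=9: [36, 41, 39, 37, 41, 39, 36, 36, 39, 34, 39, 33]  (not all equal)
t=10: [24, 28, 26, 25, 28, 26, 24, 24, 26, 22, 26, 21]  (not all equal)
t=11: [23, 26, 24, 24, 26, 24, 23, 23, 24, 21, 24, 20]  (not all equal)
t=12: [20, 22, 21, 21, 22, 21, 20, 20, 21, 18, 21, 28]  (not all equal)
t=13: [31, 22, 21, 21, 22, 21, 31, 31, 21, 30, 21, 28]  (not all equal)
t=14: [29, 21, 20, 20, 21, 20, 29, 29, 20, 28, 20, 26]  (not all equal)
t=15: [42, 35, 45, 45, 35, 45, 42, 42, 45, 41, 45, 39]  (not all equal)
t=16: [26, 19, 17, 17, 19, 17, 26, 26, 17, 25, 17, 23]  (not all equal)
t=17: [36, 41, 39, 39, 41, 39, 36, 36, 39, 35, 39, 33]  (not all equal)
t=18: [25, 29, 27, 27, 29, 27, 25, 25, 27, 24, 27, 22]  (not all equal)
t=19: [28, 32, 30, 30, 32, 30, 28, 28, 30, 27, 30, 26]  (not all equal)
t=20: [44, 47, 45, 45, 47, 45, 44, 44, 45, 43, 45, 42]  (not all equal)
t=21: [31, 23, 21, 21, 23, 21, 31, 31, 21, 30, 21, 29]  (not all equal)
t=22: [30, 23, 21, 21, 23, 21, 30, 30, 21, 29, 21, 28]  (not all equal)
t=23: [27, 21, 19, 19, 21, 19, 27, 27, 19, 26, 19, 26]  (not all equal)
t=24: [36, 30, 40, 40, 30, 40, 36, 36, 40, 35, 40, 35]  (not all equal)
t=25: [28, 34, 32, 32, 34, 32, 28, 28, 32, 27, 32, 27]  (not all equal)
t=26: [40, 35, 44, 44, 35, 44, 40, 40, 44, 40, 44, 40]  (not all equal)
t=27: [41, 36, 45, 45, 36, 45, 41, 41, 45, 41, 45, 41]  (not all equal)
t=28: [25, 21, 18, 18, 21, 18, 25, 25, 18, 25, 18, 25]  (not all equal)
t=29: [30, 26, 34, 34, 26, 34, 30, 30, 34, 30, 34, 30]  (not all equal)
t=30: [32, 28, 24, 24, 28, 24, 32, 32, 24, 32, 24, 32]  (not all equal)
t=31: [42, 39, 35, 35, 39, 35, 42, 42, 35, 42, 35, 42]  (not all equal)
t=32: [34, 31, 27, 27, 31, 27, 34, 34, 27, 34, 27, 34]  (not all equal)
t=33: [23, 31, 27, 27, 31, 27, 23, 23, 27, 23, 27, 23]  (not all equal)
t=34: [26, 33, 29, 29, 33, 29, 26, 26, 29, 26, 29, 26]  (not all equal)
t=35: [30, 25, 33, 33, 25, 33, 30, 30, 33, 30, 33, 30]  (not all equal)
t=36: [29, 25, 21, 21, 25, 21, 29, 29, 21, 29, 21, 29]  (not all equal)
t=37: [27, 24, 20, 20, 24, 20, 27, 27, 20, 27, 20, 27]  (not all equal)
t=38: [40, 38, 45, 45, 38, 45, 40, 40, 45, 40, 45, 40]  (not all equal)
t=39: [24, 22, 17, 17, 22, 17, 24, 24, 17, 24, 17, 24]  (not all equal)
t=40: [26, 24, 31, 31, 24, 31, 26, 26, 31, 26, 31, 26]  (not all equal)
t=41: [36, 34, 40, 40, 34, 40, 36, 36, 40, 36, 40, 36]  (not all equal)
t=42: [23, 21, 27, 27, 21, 27, 23, 23, 27, 23, 27, 23]  (not all equal)
t=43: [19, 17, 23, 23, 17, 23, 19, 19, 23, 19, 23, 19]  (not all equal)
t=44: [39, 37, 32, 32, 37, 32, 39, 39, 32, 39, 32, 39]  (not all equal)
t=45: [40, 38, 45, 45, 38, 45, 40, 40, 45, 40, 45, 40]  (not all equal)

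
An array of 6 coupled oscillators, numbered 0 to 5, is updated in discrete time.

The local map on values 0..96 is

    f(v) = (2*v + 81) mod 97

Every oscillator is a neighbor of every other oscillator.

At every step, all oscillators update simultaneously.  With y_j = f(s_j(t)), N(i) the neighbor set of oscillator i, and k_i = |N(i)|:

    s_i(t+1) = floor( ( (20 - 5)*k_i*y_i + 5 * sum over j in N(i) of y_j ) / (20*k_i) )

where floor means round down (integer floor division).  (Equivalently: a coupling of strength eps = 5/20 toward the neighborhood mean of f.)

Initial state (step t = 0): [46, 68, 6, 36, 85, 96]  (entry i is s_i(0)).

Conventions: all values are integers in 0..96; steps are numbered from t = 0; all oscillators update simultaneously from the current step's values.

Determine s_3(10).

Simulating step by step:
t=0: [46, 68, 6, 36, 85, 96]
t=1: [72, 35, 84, 58, 59, 74]
t=2: [30, 46, 47, 11, 12, 33]
t=3: [43, 66, 67, 17, 18, 48]
t=4: [60, 24, 26, 24, 25, 67]
t=5: [13, 30, 33, 30, 31, 22]
t=6: [18, 41, 46, 41, 43, 30]
t=7: [31, 63, 70, 63, 66, 47]
t=8: [42, 18, 28, 18, 23, 64]
t=9: [57, 23, 37, 23, 30, 20]
t=10: [10, 30, 49, 30, 40, 26]

Answer: s_3(10) = 30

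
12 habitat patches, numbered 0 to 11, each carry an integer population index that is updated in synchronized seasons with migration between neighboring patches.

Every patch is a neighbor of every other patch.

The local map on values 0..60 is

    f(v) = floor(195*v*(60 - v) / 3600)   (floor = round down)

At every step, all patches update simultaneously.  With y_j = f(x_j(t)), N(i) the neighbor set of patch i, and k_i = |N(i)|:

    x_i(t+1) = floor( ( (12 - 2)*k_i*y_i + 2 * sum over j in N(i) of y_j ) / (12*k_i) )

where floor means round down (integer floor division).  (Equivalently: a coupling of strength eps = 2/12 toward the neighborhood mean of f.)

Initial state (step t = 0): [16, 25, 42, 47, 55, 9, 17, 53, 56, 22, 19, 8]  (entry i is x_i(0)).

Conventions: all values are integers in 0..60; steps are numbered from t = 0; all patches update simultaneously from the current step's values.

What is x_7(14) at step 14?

Simulating step by step:
t=0: [16, 25, 42, 47, 55, 9, 17, 53, 56, 22, 19, 8]
t=1: [36, 44, 38, 32, 17, 25, 37, 22, 15, 42, 40, 23]
t=2: [45, 38, 44, 47, 39, 46, 45, 44, 37, 40, 43, 45]
t=3: [36, 43, 38, 34, 43, 34, 36, 38, 44, 42, 39, 36]
t=4: [45, 39, 44, 46, 39, 46, 45, 44, 39, 40, 43, 45]
t=5: [36, 43, 38, 34, 43, 34, 36, 38, 43, 42, 38, 36]
t=6: [45, 39, 44, 46, 39, 46, 45, 44, 39, 40, 44, 45]
t=7: [36, 43, 38, 34, 43, 34, 36, 38, 43, 42, 38, 36]
t=8: [45, 39, 44, 46, 39, 46, 45, 44, 39, 40, 44, 45]
t=9: [36, 43, 38, 34, 43, 34, 36, 38, 43, 42, 38, 36]
t=10: [45, 39, 44, 46, 39, 46, 45, 44, 39, 40, 44, 45]
t=11: [36, 43, 38, 34, 43, 34, 36, 38, 43, 42, 38, 36]
t=12: [45, 39, 44, 46, 39, 46, 45, 44, 39, 40, 44, 45]
t=13: [36, 43, 38, 34, 43, 34, 36, 38, 43, 42, 38, 36]
t=14: [45, 39, 44, 46, 39, 46, 45, 44, 39, 40, 44, 45]

Answer: x_7(14) = 44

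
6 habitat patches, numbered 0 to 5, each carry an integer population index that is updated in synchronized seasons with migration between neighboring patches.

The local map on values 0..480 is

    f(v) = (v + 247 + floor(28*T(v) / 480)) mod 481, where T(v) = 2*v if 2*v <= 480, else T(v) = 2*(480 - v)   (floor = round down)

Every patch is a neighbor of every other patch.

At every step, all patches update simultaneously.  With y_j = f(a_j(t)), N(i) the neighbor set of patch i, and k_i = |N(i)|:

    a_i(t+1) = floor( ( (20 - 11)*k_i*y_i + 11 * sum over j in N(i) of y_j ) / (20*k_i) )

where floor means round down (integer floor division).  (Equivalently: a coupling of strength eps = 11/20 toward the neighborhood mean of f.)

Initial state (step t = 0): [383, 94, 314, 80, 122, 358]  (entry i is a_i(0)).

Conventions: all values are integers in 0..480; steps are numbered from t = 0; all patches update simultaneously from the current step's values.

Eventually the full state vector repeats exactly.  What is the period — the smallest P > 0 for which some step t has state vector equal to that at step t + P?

Answer: 24
Key observation: The state at step 10, [193, 193, 193, 193, 193, 193], reappears at step 34 — and no state repeats earlier — so the cycle the system enters has period 24.

Derivation:
t=0: [383, 94, 314, 80, 122, 358]
t=1: [215, 280, 195, 275, 291, 208]
t=2: [129, 151, 285, 149, 154, 290]
t=3: [329, 337, 221, 337, 338, 223]
t=4: [92, 95, 58, 95, 95, 59]
t=5: [342, 343, 329, 343, 343, 329]
t=6: [121, 121, 117, 121, 121, 117]
t=7: [380, 380, 379, 380, 380, 379]
t=8: [156, 156, 156, 156, 156, 156]
t=9: [421, 421, 421, 421, 421, 421]
t=10: [193, 193, 193, 193, 193, 193]
t=11: [462, 462, 462, 462, 462, 462]
t=12: [230, 230, 230, 230, 230, 230]
t=13: [22, 22, 22, 22, 22, 22]
t=14: [271, 271, 271, 271, 271, 271]
t=15: [61, 61, 61, 61, 61, 61]
t=16: [315, 315, 315, 315, 315, 315]
t=17: [100, 100, 100, 100, 100, 100]
t=18: [358, 358, 358, 358, 358, 358]
t=19: [138, 138, 138, 138, 138, 138]
t=20: [401, 401, 401, 401, 401, 401]
t=21: [176, 176, 176, 176, 176, 176]
t=22: [443, 443, 443, 443, 443, 443]
t=23: [213, 213, 213, 213, 213, 213]
t=24: [3, 3, 3, 3, 3, 3]
t=25: [250, 250, 250, 250, 250, 250]
t=26: [42, 42, 42, 42, 42, 42]
t=27: [293, 293, 293, 293, 293, 293]
t=28: [80, 80, 80, 80, 80, 80]
t=29: [336, 336, 336, 336, 336, 336]
t=30: [118, 118, 118, 118, 118, 118]
t=31: [378, 378, 378, 378, 378, 378]
t=32: [155, 155, 155, 155, 155, 155]
t=33: [420, 420, 420, 420, 420, 420]
t=34: [193, 193, 193, 193, 193, 193]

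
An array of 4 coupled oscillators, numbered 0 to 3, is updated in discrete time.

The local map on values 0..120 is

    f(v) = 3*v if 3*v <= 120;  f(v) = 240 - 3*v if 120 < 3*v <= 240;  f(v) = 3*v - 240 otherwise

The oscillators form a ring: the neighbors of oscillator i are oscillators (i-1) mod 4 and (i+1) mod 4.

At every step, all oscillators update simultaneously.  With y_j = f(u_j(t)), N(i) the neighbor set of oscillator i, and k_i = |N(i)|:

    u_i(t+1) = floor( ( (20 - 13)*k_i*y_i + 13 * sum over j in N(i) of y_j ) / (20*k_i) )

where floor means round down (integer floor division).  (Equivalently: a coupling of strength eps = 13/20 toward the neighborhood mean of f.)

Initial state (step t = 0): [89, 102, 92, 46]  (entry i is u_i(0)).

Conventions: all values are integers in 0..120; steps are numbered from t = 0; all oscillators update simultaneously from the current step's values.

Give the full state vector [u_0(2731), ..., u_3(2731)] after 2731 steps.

Simulating step by step:
t=0: [89, 102, 92, 46]
t=1: [64, 43, 67, 56]
t=2: [76, 67, 73, 53]
t=3: [43, 24, 46, 39]
t=4: [100, 94, 97, 110]
t=5: [63, 50, 60, 67]
t=6: [59, 67, 62, 49]
t=7: [64, 51, 61, 70]
t=8: [54, 64, 57, 44]
t=9: [78, 64, 74, 85]
t=10: [22, 24, 26, 13]
t=11: [59, 72, 63, 60]
t=12: [49, 45, 45, 58]
t=13: [88, 101, 92, 87]
t=14: [35, 41, 39, 26]
t=15: [100, 113, 104, 99]
t=16: [71, 77, 75, 62]
t=17: [29, 16, 25, 32]
t=18: [77, 69, 73, 86]
t=19: [19, 21, 23, 16]
t=20: [56, 63, 60, 57]
t=21: [64, 60, 60, 67]
t=22: [48, 56, 53, 48]
t=23: [88, 82, 82, 91]
t=24: [21, 11, 14, 21]
t=25: [53, 45, 45, 56]
t=26: [85, 97, 94, 85]
t=27: [26, 36, 36, 23]
t=28: [84, 98, 95, 84]
t=29: [25, 37, 37, 22]
t=30: [83, 99, 96, 83]
t=31: [24, 38, 38, 21]
t=32: [82, 100, 97, 82]
t=33: [23, 39, 39, 20]
t=34: [81, 101, 98, 81]
t=35: [22, 40, 40, 19]
t=36: [80, 102, 99, 80]
t=37: [21, 41, 41, 18]
t=38: [77, 99, 96, 77]
t=39: [24, 38, 38, 21]

Answer: [22, 40, 40, 19]
Key observation: The state at step 31, [24, 38, 38, 21], reappears at step 39: the system is in a cycle of period 8 from step 31 on.  Therefore the state at step 2731 equals the state at step 31 + ((2731 - 31) mod 8) = 35, which is [22, 40, 40, 19].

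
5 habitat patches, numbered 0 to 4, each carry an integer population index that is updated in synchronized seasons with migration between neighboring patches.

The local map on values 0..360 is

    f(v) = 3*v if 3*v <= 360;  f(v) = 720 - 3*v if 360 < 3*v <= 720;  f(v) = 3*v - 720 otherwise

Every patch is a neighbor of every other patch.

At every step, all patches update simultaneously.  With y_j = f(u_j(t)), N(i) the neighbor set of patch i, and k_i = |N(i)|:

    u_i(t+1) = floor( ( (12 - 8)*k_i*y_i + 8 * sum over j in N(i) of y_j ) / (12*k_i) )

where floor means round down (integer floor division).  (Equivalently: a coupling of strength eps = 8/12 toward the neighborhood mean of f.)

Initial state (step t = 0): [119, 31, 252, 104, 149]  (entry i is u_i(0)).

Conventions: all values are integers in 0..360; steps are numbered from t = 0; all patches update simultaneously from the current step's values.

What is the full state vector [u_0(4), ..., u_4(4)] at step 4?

Answer: [22, 17, 17, 21, 21]

Derivation:
t=0: [119, 31, 252, 104, 149]
t=1: [238, 194, 184, 230, 224]
t=2: [66, 88, 93, 70, 73]
t=3: [228, 239, 241, 230, 231]
t=4: [22, 17, 17, 21, 21]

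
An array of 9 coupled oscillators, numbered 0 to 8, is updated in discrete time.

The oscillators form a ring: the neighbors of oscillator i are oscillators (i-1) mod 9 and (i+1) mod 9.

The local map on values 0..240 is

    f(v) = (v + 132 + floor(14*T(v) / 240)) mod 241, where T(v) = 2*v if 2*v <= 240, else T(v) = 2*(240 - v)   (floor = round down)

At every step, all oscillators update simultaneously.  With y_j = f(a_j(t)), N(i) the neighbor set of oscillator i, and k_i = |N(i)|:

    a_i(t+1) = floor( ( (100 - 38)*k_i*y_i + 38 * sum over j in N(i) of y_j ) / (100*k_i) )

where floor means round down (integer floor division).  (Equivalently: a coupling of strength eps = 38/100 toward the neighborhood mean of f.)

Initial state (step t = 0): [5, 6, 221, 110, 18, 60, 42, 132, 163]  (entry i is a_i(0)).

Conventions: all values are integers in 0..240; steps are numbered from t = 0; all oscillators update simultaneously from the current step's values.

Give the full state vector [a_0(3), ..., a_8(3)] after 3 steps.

Answer: [169, 173, 149, 95, 178, 213, 196, 104, 97]

Derivation:
t=0: [5, 6, 221, 110, 18, 60, 42, 132, 163]
t=1: [122, 133, 99, 58, 134, 186, 154, 67, 71]
t=2: [63, 27, 44, 128, 75, 68, 89, 178, 174]
t=3: [169, 173, 149, 95, 178, 213, 196, 104, 97]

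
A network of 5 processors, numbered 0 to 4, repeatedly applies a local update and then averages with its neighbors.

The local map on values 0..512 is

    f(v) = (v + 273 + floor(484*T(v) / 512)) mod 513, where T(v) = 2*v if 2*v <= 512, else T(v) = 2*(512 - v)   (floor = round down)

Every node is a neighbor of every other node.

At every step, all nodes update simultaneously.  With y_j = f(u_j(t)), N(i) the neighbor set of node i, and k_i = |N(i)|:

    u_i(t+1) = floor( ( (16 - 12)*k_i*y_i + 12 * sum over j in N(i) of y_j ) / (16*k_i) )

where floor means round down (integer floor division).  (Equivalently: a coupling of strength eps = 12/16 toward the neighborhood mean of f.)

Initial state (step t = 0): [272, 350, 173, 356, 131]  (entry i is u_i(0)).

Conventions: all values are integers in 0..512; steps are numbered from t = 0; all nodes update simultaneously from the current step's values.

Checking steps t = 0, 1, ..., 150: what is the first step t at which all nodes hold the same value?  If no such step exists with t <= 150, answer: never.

Answer: 3
Key observation: Synchronization is absorbing here: once all nodes are equal they stay equal, and step 3 is the first all-equal step.

Derivation:
t=0: [272, 350, 173, 356, 131]  (not all equal)
t=1: [350, 346, 336, 346, 329]  (not all equal)
t=2: [422, 422, 423, 422, 423]  (not all equal)
t=3: [351, 351, 351, 351, 351]  (all equal)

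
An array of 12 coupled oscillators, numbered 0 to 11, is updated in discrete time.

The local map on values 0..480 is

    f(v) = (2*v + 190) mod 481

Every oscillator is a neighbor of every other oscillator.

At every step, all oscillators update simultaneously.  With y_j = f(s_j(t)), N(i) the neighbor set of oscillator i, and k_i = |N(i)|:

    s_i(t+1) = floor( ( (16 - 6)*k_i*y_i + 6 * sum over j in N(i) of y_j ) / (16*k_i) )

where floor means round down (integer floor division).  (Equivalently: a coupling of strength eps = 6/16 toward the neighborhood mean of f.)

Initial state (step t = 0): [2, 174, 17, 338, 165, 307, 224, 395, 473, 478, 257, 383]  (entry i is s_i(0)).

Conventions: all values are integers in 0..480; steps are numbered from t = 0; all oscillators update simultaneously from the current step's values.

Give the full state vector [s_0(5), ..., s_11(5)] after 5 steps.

Simulating step by step:
t=0: [2, 174, 17, 338, 165, 307, 224, 395, 473, 478, 257, 383]
t=1: [198, 117, 215, 311, 106, 274, 176, 94, 186, 192, 215, 364]
t=2: [159, 347, 179, 292, 334, 248, 133, 320, 144, 152, 179, 355]
t=3: [123, 345, 147, 280, 330, 228, 376, 313, 389, 115, 147, 355]
t=4: [369, 347, 113, 270, 330, 209, 384, 309, 115, 360, 113, 359]
t=5: [417, 391, 399, 300, 371, 228, 435, 346, 401, 407, 399, 405]

Answer: [417, 391, 399, 300, 371, 228, 435, 346, 401, 407, 399, 405]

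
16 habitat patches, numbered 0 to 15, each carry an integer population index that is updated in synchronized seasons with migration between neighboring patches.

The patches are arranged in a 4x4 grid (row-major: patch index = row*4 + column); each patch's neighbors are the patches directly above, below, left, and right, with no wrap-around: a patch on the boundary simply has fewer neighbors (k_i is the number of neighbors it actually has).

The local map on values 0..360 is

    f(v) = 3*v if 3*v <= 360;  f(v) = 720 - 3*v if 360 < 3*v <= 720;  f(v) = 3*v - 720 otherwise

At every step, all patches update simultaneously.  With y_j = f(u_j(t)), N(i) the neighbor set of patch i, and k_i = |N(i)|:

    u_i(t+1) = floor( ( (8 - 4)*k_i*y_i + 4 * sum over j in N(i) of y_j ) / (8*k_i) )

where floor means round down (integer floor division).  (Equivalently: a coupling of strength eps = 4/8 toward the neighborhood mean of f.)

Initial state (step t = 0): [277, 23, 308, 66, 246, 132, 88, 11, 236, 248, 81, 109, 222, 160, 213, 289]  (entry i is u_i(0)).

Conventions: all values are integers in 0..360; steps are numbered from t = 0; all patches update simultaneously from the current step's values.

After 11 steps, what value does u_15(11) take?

Simulating step by step:
t=0: [277, 23, 308, 66, 246, 132, 88, 11, 236, 248, 81, 109, 222, 160, 213, 289]
t=1: [77, 141, 190, 158, 83, 208, 232, 148, 22, 114, 208, 234, 90, 146, 145, 175]
t=2: [252, 228, 169, 229, 190, 162, 89, 186, 176, 238, 131, 103, 222, 290, 238, 173]
t=3: [64, 98, 162, 110, 152, 174, 250, 182, 131, 115, 237, 269, 112, 86, 116, 179]
t=4: [235, 251, 226, 267, 251, 215, 91, 161, 321, 271, 105, 104, 314, 300, 249, 200]
t=5: [24, 38, 85, 110, 72, 91, 220, 229, 179, 148, 245, 268, 216, 147, 116, 144]
t=6: [118, 157, 211, 237, 196, 219, 102, 95, 185, 231, 103, 98, 151, 255, 271, 252]
t=7: [272, 208, 137, 97, 163, 120, 246, 244, 153, 86, 244, 252, 186, 87, 111, 114]
t=8: [129, 175, 222, 225, 235, 255, 95, 63, 239, 240, 86, 79, 211, 256, 269, 263]
t=9: [219, 169, 114, 83, 71, 84, 210, 189, 18, 44, 205, 204, 56, 53, 106, 115]
t=10: [138, 216, 263, 248, 168, 207, 151, 151, 112, 137, 133, 154, 137, 182, 260, 279]
t=11: [225, 115, 95, 96, 231, 157, 228, 225, 307, 270, 272, 246, 282, 200, 132, 138]

Answer: u_15(11) = 138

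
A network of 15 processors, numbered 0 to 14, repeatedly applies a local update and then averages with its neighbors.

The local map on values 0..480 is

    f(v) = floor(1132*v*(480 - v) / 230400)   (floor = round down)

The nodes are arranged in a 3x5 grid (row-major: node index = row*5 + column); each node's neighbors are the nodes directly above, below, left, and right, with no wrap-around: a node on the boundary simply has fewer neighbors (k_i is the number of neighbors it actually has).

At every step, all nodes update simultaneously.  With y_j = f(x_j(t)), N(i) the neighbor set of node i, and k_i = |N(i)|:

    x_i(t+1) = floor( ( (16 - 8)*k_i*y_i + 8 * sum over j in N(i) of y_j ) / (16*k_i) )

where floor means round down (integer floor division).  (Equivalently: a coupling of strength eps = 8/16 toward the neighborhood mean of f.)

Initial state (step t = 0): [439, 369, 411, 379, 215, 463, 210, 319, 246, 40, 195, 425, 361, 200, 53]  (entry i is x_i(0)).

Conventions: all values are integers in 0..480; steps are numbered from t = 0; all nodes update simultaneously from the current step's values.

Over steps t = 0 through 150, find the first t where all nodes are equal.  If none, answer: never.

Simulating step by step:
t=0: [439, 369, 411, 379, 215, 463, 210, 319, 246, 40, 195, 425, 361, 200, 53]  (not all equal)
t=1: [103, 184, 176, 210, 208, 125, 214, 239, 241, 155, 174, 184, 212, 238, 145]  (not all equal)
t=2: [216, 255, 268, 275, 269, 230, 268, 278, 277, 256, 251, 270, 278, 274, 251]  (not all equal)
t=3: [280, 280, 278, 276, 278, 281, 279, 276, 276, 279, 281, 278, 275, 277, 280]  (not all equal)
t=4: [274, 275, 275, 275, 275, 274, 275, 275, 275, 275, 274, 275, 275, 275, 275]  (not all equal)
t=5: [276, 276, 276, 276, 276, 276, 276, 276, 276, 276, 276, 276, 276, 276, 276]  (all equal)

Answer: 5
Key observation: Synchronization is absorbing here: once all nodes are equal they stay equal, and step 5 is the first all-equal step.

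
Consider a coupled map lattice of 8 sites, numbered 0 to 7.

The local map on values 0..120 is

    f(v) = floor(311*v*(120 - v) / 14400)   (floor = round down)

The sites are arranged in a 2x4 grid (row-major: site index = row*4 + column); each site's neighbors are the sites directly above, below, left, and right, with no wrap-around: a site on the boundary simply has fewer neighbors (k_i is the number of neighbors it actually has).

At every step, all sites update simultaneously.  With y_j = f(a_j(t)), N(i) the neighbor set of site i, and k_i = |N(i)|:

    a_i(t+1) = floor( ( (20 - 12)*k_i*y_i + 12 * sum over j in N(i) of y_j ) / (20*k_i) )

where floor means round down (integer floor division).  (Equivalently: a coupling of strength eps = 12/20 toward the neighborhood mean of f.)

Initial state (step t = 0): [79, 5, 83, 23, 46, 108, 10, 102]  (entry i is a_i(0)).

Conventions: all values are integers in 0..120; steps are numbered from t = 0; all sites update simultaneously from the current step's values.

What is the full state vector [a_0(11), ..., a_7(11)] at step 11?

Answer: [74, 74, 74, 74, 74, 74, 74, 74]

Derivation:
t=0: [79, 5, 83, 23, 46, 108, 10, 102]
t=1: [53, 37, 43, 50, 58, 32, 35, 36]
t=2: [73, 67, 69, 70, 71, 65, 64, 67]
t=3: [74, 75, 76, 75, 75, 76, 76, 76]
t=4: [72, 72, 72, 72, 72, 72, 72, 72]
t=5: [74, 74, 74, 74, 74, 74, 74, 74]
t=6: [73, 73, 73, 73, 73, 73, 73, 73]
t=7: [74, 74, 74, 74, 74, 74, 74, 74]
t=8: [73, 73, 73, 73, 73, 73, 73, 73]
t=9: [74, 74, 74, 74, 74, 74, 74, 74]
t=10: [73, 73, 73, 73, 73, 73, 73, 73]
t=11: [74, 74, 74, 74, 74, 74, 74, 74]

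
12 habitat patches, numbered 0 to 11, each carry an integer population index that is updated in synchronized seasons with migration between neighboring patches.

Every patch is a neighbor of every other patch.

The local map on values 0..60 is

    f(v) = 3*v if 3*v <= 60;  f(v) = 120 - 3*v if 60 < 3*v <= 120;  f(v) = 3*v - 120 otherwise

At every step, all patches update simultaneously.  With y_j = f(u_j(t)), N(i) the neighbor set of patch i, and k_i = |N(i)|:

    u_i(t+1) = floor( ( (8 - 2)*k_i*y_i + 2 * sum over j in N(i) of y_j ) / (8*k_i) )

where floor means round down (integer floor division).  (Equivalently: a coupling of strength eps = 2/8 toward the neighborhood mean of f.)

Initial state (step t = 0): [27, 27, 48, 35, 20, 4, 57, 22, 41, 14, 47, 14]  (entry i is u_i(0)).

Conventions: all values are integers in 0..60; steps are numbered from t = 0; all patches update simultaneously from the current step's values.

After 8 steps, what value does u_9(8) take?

Simulating step by step:
t=0: [27, 27, 48, 35, 20, 4, 57, 22, 41, 14, 47, 14]
t=1: [37, 37, 26, 20, 52, 17, 46, 48, 11, 39, 24, 39]
t=2: [14, 14, 38, 51, 33, 44, 20, 25, 31, 9, 42, 9]
t=3: [38, 38, 12, 31, 23, 16, 51, 40, 27, 27, 12, 27]
t=4: [12, 12, 34, 27, 45, 43, 32, 8, 36, 36, 34, 36]
t=5: [31, 31, 18, 34, 16, 12, 23, 23, 14, 14, 18, 14]
t=6: [30, 30, 50, 24, 46, 37, 48, 48, 41, 41, 50, 41]
t=7: [27, 27, 27, 40, 18, 12, 23, 23, 7, 7, 27, 7]
t=8: [37, 37, 37, 9, 48, 35, 46, 46, 24, 24, 37, 24]

Answer: u_9(8) = 24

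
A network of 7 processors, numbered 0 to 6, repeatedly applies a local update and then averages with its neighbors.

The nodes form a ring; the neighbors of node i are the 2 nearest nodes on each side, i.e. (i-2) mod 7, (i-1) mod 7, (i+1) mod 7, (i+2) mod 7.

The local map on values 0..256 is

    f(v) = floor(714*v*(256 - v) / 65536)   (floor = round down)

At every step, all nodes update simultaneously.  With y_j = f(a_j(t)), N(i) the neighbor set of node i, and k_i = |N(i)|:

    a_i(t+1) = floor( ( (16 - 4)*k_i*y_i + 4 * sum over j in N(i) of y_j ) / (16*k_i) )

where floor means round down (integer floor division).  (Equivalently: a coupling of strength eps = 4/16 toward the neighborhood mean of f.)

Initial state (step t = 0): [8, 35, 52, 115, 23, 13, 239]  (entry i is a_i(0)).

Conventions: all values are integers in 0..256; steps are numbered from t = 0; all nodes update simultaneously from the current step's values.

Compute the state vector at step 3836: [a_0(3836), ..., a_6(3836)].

Answer: [163, 163, 163, 163, 163, 163, 163]
Key observation: The state at step 9, [165, 165, 165, 165, 165, 165, 165], reappears at step 11: the system is in a cycle of period 2 from step 9 on.  Therefore the state at step 3836 equals the state at step 9 + ((3836 - 9) mod 2) = 10, which is [163, 163, 163, 163, 163, 163, 163].

Derivation:
t=0: [8, 35, 52, 115, 23, 13, 239]
t=1: [33, 85, 107, 150, 66, 44, 45]
t=2: [93, 151, 163, 165, 136, 106, 106]
t=3: [166, 170, 166, 165, 174, 172, 172]
t=4: [161, 159, 161, 161, 156, 157, 157]
t=5: [166, 167, 166, 166, 168, 168, 168]
t=6: [161, 161, 161, 161, 161, 161, 161]
t=7: [166, 166, 166, 166, 166, 166, 166]
t=8: [162, 162, 162, 162, 162, 162, 162]
t=9: [165, 165, 165, 165, 165, 165, 165]
t=10: [163, 163, 163, 163, 163, 163, 163]
t=11: [165, 165, 165, 165, 165, 165, 165]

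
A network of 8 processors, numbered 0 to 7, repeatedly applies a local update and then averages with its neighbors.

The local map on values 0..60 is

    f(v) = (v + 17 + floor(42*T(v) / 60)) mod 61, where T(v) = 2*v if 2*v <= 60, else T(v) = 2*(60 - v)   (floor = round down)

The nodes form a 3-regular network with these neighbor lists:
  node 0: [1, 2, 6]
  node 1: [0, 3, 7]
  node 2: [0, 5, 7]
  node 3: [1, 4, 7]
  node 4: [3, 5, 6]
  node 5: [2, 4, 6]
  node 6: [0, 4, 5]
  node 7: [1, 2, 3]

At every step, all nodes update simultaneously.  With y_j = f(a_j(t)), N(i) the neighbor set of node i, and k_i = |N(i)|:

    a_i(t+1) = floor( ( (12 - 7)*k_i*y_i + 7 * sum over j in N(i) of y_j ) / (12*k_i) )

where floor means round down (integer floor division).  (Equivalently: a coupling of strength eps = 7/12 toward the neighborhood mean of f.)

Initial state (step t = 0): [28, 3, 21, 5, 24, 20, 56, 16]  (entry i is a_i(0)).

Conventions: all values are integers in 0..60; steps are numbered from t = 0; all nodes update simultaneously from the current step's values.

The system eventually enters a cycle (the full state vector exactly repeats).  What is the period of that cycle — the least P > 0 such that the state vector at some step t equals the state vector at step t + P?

Answer: 4
Key observation: The state at step 16, [16, 16, 16, 16, 16, 17, 17, 16], reappears at step 20 — and no state repeats earlier — so the cycle the system enters has period 4.

Derivation:
t=0: [28, 3, 21, 5, 24, 20, 56, 16]
t=1: [18, 30, 18, 29, 15, 8, 14, 34]
t=2: [51, 33, 48, 31, 43, 46, 49, 32]
t=3: [20, 25, 21, 25, 22, 20, 20, 25]
t=4: [6, 13, 7, 14, 8, 5, 4, 14]
t=5: [33, 45, 35, 46, 35, 30, 29, 46]
t=6: [25, 22, 25, 22, 25, 26, 25, 22]
t=7: [14, 9, 14, 9, 14, 16, 16, 9]
t=8: [48, 40, 48, 40, 49, 53, 53, 40]
t=9: [20, 23, 20, 23, 20, 18, 18, 23]
t=10: [16, 9, 16, 9, 27, 38, 38, 9]
t=11: [45, 41, 45, 34, 25, 29, 29, 41]
t=12: [22, 23, 22, 22, 21, 22, 22, 23]
t=13: [8, 9, 8, 8, 7, 7, 7, 9]
t=14: [35, 37, 35, 36, 33, 33, 33, 37]
t=15: [25, 25, 25, 25, 25, 26, 26, 25]
t=16: [16, 16, 16, 16, 16, 17, 17, 16]
t=17: [55, 55, 55, 55, 55, 56, 56, 55]
t=18: [17, 18, 17, 18, 17, 17, 17, 18]
t=19: [57, 59, 57, 59, 57, 57, 57, 59]
t=20: [16, 16, 16, 16, 16, 17, 17, 16]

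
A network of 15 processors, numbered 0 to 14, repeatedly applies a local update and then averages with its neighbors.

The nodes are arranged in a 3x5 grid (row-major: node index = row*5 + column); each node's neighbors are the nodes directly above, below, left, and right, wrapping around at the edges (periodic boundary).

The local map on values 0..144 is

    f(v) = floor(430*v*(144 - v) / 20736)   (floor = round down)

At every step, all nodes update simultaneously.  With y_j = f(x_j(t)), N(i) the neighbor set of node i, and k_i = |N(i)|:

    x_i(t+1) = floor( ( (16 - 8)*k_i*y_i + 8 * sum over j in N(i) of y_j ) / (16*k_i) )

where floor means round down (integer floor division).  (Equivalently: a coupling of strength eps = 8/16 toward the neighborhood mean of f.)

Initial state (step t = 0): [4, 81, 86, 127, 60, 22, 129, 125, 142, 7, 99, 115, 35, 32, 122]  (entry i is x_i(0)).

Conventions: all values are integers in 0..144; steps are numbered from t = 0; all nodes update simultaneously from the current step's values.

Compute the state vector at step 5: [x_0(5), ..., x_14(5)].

Simulating step by step:
t=0: [4, 81, 86, 127, 60, 22, 129, 125, 142, 7, 99, 115, 35, 32, 122]
t=1: [50, 80, 86, 57, 68, 47, 54, 52, 25, 36, 69, 74, 76, 59, 63]
t=2: [100, 103, 103, 97, 101, 95, 100, 95, 78, 85, 103, 106, 105, 98, 102]
t=3: [90, 87, 88, 94, 92, 94, 90, 94, 101, 99, 88, 85, 86, 93, 90]
t=4: [100, 101, 100, 97, 98, 97, 99, 97, 93, 94, 101, 102, 101, 97, 98]
t=5: [91, 90, 91, 94, 93, 93, 91, 93, 96, 95, 90, 89, 90, 93, 93]

Answer: [91, 90, 91, 94, 93, 93, 91, 93, 96, 95, 90, 89, 90, 93, 93]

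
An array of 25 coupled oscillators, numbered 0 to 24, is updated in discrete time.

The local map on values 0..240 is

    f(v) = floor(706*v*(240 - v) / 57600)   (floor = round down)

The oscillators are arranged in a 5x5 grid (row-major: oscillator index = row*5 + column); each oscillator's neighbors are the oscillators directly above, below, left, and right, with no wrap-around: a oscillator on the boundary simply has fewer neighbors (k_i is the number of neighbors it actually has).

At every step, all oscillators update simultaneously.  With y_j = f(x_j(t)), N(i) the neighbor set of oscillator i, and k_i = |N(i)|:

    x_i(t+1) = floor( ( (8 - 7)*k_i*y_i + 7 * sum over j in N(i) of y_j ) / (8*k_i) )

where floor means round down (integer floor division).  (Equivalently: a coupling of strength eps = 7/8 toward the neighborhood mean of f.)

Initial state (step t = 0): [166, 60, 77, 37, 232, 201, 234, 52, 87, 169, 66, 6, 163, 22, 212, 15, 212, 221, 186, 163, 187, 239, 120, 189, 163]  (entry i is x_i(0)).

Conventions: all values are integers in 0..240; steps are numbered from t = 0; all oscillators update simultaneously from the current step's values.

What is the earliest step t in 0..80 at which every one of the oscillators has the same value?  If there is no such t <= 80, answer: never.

Simulating step by step:
t=0: [166, 60, 77, 37, 232, 201, 234, 52, 87, 169, 66, 6, 163, 22, 212, 15, 212, 221, 186, 163, 187, 239, 120, 189, 163]  (not all equal)
t=1: [118, 109, 119, 110, 107, 101, 81, 121, 111, 93, 62, 85, 72, 119, 113, 102, 33, 121, 98, 120, 33, 107, 71, 146, 137]  (not all equal)
t=2: [173, 170, 175, 175, 171, 158, 169, 165, 173, 173, 164, 134, 169, 168, 173, 109, 159, 141, 173, 172, 161, 113, 169, 163, 172]  (not all equal)
t=3: [150, 142, 144, 141, 140, 148, 155, 144, 144, 142, 166, 153, 159, 143, 144, 157, 171, 151, 152, 142, 172, 155, 163, 145, 147]  (not all equal)
t=4: [167, 165, 169, 169, 170, 159, 166, 164, 169, 169, 161, 154, 165, 165, 169, 147, 159, 155, 167, 166, 157, 148, 162, 161, 168]  (not all equal)
t=5: [153, 148, 149, 146, 146, 152, 154, 149, 148, 146, 161, 154, 155, 148, 149, 158, 163, 153, 153, 148, 165, 157, 159, 150, 151]  (not all equal)
t=6: [164, 163, 166, 166, 168, 160, 163, 164, 166, 166, 160, 158, 163, 164, 166, 153, 159, 159, 164, 164, 157, 154, 161, 161, 165]  (not all equal)
t=7: [154, 151, 151, 149, 149, 153, 154, 151, 150, 149, 158, 155, 154, 151, 151, 158, 159, 154, 153, 151, 162, 157, 157, 152, 153]  (not all equal)
t=8: [163, 162, 164, 165, 166, 160, 162, 163, 165, 165, 160, 159, 162, 163, 164, 156, 159, 160, 163, 163, 157, 156, 161, 161, 163]  (not all equal)
t=9: [154, 153, 152, 151, 150, 154, 154, 152, 151, 151, 157, 155, 154, 152, 152, 157, 158, 154, 154, 152, 159, 157, 156, 153, 153]  (not all equal)
t=10: [162, 162, 163, 164, 164, 161, 162, 162, 163, 164, 160, 160, 162, 162, 163, 158, 159, 160, 162, 162, 158, 158, 161, 161, 163]  (not all equal)
t=11: [154, 153, 153, 152, 152, 154, 154, 153, 153, 152, 156, 155, 154, 153, 153, 157, 157, 155, 154, 153, 158, 156, 156, 154, 154]  (not all equal)
t=12: [162, 162, 163, 163, 163, 161, 162, 162, 163, 163, 160, 160, 162, 162, 163, 159, 160, 160, 162, 162, 159, 159, 160, 161, 162]  (not all equal)
t=13: [154, 153, 153, 153, 153, 154, 154, 153, 153, 153, 156, 155, 154, 153, 153, 156, 156, 155, 154, 153, 157, 156, 156, 154, 154]  (not all equal)
t=14: [162, 162, 163, 163, 163, 161, 162, 162, 163, 163, 160, 161, 162, 162, 163, 159, 160, 161, 162, 162, 159, 159, 160, 161, 162]  (not all equal)
t=15: [154, 153, 153, 153, 153, 154, 154, 153, 153, 153, 155, 155, 154, 153, 153, 156, 156, 155, 154, 153, 157, 156, 155, 154, 154]  (not all equal)
t=16: [162, 162, 163, 163, 163, 161, 162, 162, 163, 163, 161, 161, 162, 162, 163, 160, 160, 161, 162, 162, 159, 160, 161, 161, 162]  (not all equal)
t=17: [154, 153, 153, 153, 153, 154, 154, 153, 153, 153, 155, 154, 154, 153, 153, 156, 155, 154, 154, 153, 156, 156, 155, 154, 154]  (not all equal)
t=18: [162, 162, 163, 163, 163, 161, 162, 162, 163, 163, 161, 161, 162, 162, 163, 160, 161, 161, 162, 162, 160, 160, 161, 161, 162]  (not all equal)
t=19: [154, 153, 153, 153, 153, 154, 154, 153, 153, 153, 155, 154, 154, 153, 153, 155, 155, 154, 154, 153, 156, 155, 155, 154, 154]  (not all equal)
t=20: [162, 162, 163, 163, 163, 161, 162, 162, 163, 163, 161, 161, 162, 162, 163, 160, 161, 161, 162, 162, 160, 160, 161, 161, 162]  (not all equal)

Answer: never
Key observation: The state at step 18 reappears at step 20 — the system is in a cycle of period 2 from step 18 on.  No step 0..20 is synchronized, and the cycle repeats forever, so no step up to 80 (or ever) has all oscillators equal.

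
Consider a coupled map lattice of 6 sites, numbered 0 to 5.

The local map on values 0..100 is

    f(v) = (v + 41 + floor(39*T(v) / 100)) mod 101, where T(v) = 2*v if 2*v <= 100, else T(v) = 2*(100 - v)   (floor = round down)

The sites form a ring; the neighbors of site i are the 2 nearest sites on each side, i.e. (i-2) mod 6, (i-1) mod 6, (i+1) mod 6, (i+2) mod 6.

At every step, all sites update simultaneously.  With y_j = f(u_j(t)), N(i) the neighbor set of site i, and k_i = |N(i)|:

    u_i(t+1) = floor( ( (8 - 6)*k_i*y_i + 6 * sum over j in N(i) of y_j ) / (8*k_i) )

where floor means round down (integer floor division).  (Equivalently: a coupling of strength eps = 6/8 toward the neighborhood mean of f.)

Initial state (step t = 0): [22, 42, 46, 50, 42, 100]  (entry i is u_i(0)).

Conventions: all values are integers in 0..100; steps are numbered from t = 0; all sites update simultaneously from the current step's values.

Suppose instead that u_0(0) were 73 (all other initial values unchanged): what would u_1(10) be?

Simulating step by step:
t=0: [73, 42, 46, 50, 42, 100]
t=1: [25, 26, 22, 23, 26, 27]
t=2: [85, 84, 83, 84, 84, 86]
t=3: [36, 36, 36, 36, 36, 36]
t=4: [4, 4, 4, 4, 4, 4]
t=5: [48, 48, 48, 48, 48, 48]
t=6: [25, 25, 25, 25, 25, 25]
t=7: [85, 85, 85, 85, 85, 85]
t=8: [36, 36, 36, 36, 36, 36]
t=9: [4, 4, 4, 4, 4, 4]
t=10: [48, 48, 48, 48, 48, 48]

Answer: u_1(10) = 48
Key observation: This trace re-runs the system from the modified initial state.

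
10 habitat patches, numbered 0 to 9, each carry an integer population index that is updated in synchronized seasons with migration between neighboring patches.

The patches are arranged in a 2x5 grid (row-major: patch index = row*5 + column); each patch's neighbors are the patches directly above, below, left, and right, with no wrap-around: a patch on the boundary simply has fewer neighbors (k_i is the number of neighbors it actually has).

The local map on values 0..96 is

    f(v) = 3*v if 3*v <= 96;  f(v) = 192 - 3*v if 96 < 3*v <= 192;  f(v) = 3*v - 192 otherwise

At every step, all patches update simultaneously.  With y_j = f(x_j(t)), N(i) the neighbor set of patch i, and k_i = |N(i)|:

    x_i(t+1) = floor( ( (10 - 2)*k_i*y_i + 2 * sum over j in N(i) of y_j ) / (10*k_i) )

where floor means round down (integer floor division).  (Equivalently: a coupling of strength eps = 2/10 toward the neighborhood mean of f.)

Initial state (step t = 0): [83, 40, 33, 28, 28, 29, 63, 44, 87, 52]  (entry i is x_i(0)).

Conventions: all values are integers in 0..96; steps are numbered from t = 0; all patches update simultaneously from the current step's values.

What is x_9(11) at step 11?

Simulating step by step:
t=0: [83, 40, 33, 28, 28, 29, 63, 44, 87, 52]
t=1: [61, 67, 88, 83, 79, 75, 17, 59, 67, 44]
t=2: [11, 16, 63, 54, 47, 32, 44, 20, 16, 53]
t=3: [40, 44, 11, 30, 47, 86, 61, 55, 46, 36]
t=4: [70, 55, 38, 81, 58, 60, 17, 28, 56, 77]
t=5: [18, 31, 73, 48, 23, 16, 49, 77, 30, 35]
t=6: [57, 82, 33, 50, 68, 48, 48, 42, 83, 85]
t=7: [27, 54, 85, 44, 20, 45, 49, 66, 57, 57]
t=8: [73, 36, 56, 57, 56, 58, 42, 13, 22, 24]
t=9: [31, 75, 28, 24, 28, 23, 62, 41, 61, 66]
t=10: [84, 38, 78, 69, 75, 65, 16, 61, 17, 14]
t=11: [56, 72, 40, 20, 32, 13, 44, 16, 45, 42]

Answer: x_9(11) = 42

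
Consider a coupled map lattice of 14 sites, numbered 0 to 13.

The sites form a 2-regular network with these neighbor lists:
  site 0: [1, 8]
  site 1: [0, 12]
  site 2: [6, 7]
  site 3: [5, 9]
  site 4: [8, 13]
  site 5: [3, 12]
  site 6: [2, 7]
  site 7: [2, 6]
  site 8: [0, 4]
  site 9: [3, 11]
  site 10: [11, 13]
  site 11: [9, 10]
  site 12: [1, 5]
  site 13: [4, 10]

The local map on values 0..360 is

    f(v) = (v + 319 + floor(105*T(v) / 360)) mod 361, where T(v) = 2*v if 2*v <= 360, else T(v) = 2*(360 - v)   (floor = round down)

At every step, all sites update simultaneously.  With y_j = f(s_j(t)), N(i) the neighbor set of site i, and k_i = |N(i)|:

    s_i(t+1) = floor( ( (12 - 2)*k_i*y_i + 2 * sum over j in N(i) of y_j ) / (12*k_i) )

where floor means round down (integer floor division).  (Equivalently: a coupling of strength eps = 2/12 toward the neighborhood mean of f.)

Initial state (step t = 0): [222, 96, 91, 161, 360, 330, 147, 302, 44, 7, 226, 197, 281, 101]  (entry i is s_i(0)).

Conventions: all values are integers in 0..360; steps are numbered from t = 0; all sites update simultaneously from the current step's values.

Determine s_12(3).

Simulating step by step:
t=0: [222, 96, 91, 161, 360, 330, 147, 302, 44, 7, 226, 197, 281, 101]
t=1: [228, 137, 125, 229, 277, 295, 191, 268, 70, 313, 248, 257, 272, 145]
t=2: [239, 190, 173, 268, 257, 287, 242, 266, 102, 293, 264, 276, 272, 202]
t=3: [253, 251, 238, 280, 260, 285, 265, 273, 144, 288, 276, 283, 278, 256]

Answer: s_12(3) = 278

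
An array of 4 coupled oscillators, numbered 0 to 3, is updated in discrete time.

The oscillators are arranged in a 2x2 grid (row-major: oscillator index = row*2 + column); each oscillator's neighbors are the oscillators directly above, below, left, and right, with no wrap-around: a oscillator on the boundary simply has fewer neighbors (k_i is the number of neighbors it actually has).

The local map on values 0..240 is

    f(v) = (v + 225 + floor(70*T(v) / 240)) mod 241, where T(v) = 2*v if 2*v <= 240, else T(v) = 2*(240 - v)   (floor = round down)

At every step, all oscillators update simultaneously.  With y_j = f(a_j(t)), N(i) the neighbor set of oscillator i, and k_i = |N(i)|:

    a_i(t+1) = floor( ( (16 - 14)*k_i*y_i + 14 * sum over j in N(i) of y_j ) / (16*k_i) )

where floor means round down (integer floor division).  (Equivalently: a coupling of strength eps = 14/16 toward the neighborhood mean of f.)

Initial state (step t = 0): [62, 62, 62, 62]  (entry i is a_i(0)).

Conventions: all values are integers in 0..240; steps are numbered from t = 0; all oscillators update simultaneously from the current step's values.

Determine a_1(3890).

Simulating step by step:
t=0: [62, 62, 62, 62]
t=1: [82, 82, 82, 82]
t=2: [113, 113, 113, 113]
t=3: [162, 162, 162, 162]
t=4: [191, 191, 191, 191]
t=5: [203, 203, 203, 203]
t=6: [208, 208, 208, 208]
t=7: [210, 210, 210, 210]
t=8: [211, 211, 211, 211]
t=9: [211, 211, 211, 211]

Answer: a_1(3890) = 211
Key observation: The state at step 8, [211, 211, 211, 211], reappears at step 9: the system is in a cycle of period 1 from step 8 on.  Therefore the state at step 3890 equals the state at step 8 + ((3890 - 8) mod 1) = 8, which is [211, 211, 211, 211].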